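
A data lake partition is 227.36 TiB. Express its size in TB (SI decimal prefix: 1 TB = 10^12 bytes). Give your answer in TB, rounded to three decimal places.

249.985 TB

227.36 TiB × 1,099,511,627,776 bytes/TiB = 249,984,963,691,151.36 bytes
1 TB = 10^12 bytes = 1,000,000,000,000 bytes
249,984,963,691,151.36 / 1,000,000,000,000 = 249.985 TB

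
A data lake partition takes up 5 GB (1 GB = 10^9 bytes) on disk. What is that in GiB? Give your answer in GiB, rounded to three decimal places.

5 GB × 1,000,000,000 bytes/GB = 5,000,000,000 bytes
1 GiB = 2^30 bytes = 1,073,741,824 bytes
5,000,000,000 / 1,073,741,824 = 4.657 GiB

4.657 GiB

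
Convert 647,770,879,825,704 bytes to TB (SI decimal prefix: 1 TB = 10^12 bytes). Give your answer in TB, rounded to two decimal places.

647.77 TB

647,770,879,825,704 bytes given.
1 TB = 10^12 bytes = 1,000,000,000,000 bytes
647,770,879,825,704 / 1,000,000,000,000 = 647.77 TB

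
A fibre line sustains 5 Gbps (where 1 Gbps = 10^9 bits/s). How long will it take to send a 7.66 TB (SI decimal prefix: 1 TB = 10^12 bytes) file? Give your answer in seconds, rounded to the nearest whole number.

7.66 TB = 7,660,000,000,000 bytes = 61,280,000,000,000 bits
5 Gbps = 5,000,000,000 bits/s
time = 61,280,000,000,000 / 5,000,000,000 = 12,256 s

12,256 seconds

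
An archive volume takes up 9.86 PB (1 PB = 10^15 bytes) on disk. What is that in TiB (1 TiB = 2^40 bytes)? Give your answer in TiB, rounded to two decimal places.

9.86 PB × 1,000,000,000,000,000 bytes/PB = 9,860,000,000,000,000 bytes
1 TiB = 2^40 bytes = 1,099,511,627,776 bytes
9,860,000,000,000,000 / 1,099,511,627,776 = 8,967.62 TiB

8,967.62 TiB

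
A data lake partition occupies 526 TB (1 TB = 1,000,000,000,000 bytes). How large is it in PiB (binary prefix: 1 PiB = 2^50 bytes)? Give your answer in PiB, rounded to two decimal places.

526 TB = 526 × 10^12 bytes = 526,000,000,000,000 bytes
1 PiB = 2^50 bytes = 1,125,899,906,842,624 bytes
526,000,000,000,000 / 1,125,899,906,842,624 = 0.47 PiB

0.47 PiB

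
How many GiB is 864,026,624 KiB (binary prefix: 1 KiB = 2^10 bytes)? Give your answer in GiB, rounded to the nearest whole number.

824 GiB

864,026,624 KiB × 1,024 bytes/KiB = 884,763,262,976 bytes
1 GiB = 2^30 bytes = 1,073,741,824 bytes
884,763,262,976 / 1,073,741,824 = 824 GiB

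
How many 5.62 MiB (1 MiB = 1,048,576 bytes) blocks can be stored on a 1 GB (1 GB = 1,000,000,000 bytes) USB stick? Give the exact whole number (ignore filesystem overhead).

169

Capacity: 1 GB = 1,000,000,000 bytes
Per item: 5.62 MiB = 5,892,997.12 bytes
⌊1,000,000,000 / 5,892,997.12⌋ = 169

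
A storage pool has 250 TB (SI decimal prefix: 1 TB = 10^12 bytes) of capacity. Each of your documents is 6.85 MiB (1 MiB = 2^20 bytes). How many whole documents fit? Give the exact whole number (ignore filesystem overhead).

Capacity: 250 TB = 250,000,000,000,000 bytes
Per item: 6.85 MiB = 7,182,745.6 bytes
⌊250,000,000,000,000 / 7,182,745.6⌋ = 34,805,631

34,805,631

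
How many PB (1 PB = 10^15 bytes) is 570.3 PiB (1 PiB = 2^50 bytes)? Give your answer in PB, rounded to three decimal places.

642.101 PB

570.3 PiB × 1,125,899,906,842,624 bytes/PiB = 642,100,716,872,348,467.2 bytes
1 PB = 1,000,000,000,000,000 bytes
642,100,716,872,348,467.2 / 1,000,000,000,000,000 = 642.101 PB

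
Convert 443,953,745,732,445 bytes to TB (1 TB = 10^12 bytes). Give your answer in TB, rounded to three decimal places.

443,953,745,732,445 bytes given.
1 TB = 10^12 bytes = 1,000,000,000,000 bytes
443,953,745,732,445 / 1,000,000,000,000 = 443.954 TB

443.954 TB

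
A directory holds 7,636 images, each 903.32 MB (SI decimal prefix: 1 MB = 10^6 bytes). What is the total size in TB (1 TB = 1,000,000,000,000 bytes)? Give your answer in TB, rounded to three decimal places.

6.898 TB

Total = 7,636 × 903.32 MB = 6897751.52 MB
= 6897751.52 × 1,000,000 bytes = 6,897,751,520,000 bytes
1 TB = 1,000,000,000,000 bytes
6,897,751,520,000 / 1,000,000,000,000 = 6.898 TB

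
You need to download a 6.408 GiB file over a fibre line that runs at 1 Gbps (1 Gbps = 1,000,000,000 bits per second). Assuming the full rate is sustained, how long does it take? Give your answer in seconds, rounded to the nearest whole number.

6.408 GiB = 6,880,537,608.192 bytes = 55,044,300,865.536 bits
1 Gbps = 1,000,000,000 bits/s
time = 55,044,300,865.536 / 1,000,000,000 = 55 s

55 seconds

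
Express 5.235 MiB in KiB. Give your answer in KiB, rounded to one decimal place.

5.235 MiB × 1,048,576 bytes/MiB = 5,489,295.36 bytes
1 KiB = 2^10 bytes = 1,024 bytes
5,489,295.36 / 1,024 = 5,360.6 KiB

5,360.6 KiB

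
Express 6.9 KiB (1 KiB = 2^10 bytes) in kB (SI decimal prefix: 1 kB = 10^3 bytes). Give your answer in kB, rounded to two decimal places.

7.07 kB

6.9 KiB × 1,024 bytes/KiB = 7,065.6 bytes
1 kB = 1,000 bytes
7,065.6 / 1,000 = 7.07 kB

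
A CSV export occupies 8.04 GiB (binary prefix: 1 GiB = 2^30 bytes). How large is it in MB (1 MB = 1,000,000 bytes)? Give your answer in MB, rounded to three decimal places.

8,632.884 MB

8.04 GiB = 8.04 × 2^30 bytes = 8,632,884,264.96 bytes
1 MB = 10^6 bytes = 1,000,000 bytes
8,632,884,264.96 / 1,000,000 = 8,632.884 MB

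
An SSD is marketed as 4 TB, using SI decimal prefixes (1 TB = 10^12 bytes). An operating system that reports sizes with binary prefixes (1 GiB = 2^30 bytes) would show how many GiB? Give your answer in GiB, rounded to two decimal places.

4 TB × 1,000,000,000,000 bytes/TB = 4,000,000,000,000 bytes
1 GiB = 2^30 bytes = 1,073,741,824 bytes
4,000,000,000,000 / 1,073,741,824 = 3,725.29 GiB

3,725.29 GiB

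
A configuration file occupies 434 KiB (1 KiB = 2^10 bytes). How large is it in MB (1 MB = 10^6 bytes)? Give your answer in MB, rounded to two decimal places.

0.44 MB

434 KiB = 434 × 2^10 bytes = 444,416 bytes
1 MB = 1,000,000 bytes
444,416 / 1,000,000 = 0.44 MB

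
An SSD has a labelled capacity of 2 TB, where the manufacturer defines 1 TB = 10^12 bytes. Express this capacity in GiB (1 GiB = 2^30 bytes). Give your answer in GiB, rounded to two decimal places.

2 TB = 2 × 10^12 bytes = 2,000,000,000,000 bytes
1 GiB = 2^30 bytes = 1,073,741,824 bytes
2,000,000,000,000 / 1,073,741,824 = 1,862.65 GiB

1,862.65 GiB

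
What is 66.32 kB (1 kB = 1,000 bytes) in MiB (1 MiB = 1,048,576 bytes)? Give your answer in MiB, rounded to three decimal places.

0.063 MiB

66.32 kB × 1,000 bytes/kB = 66,320 bytes
1 MiB = 2^20 bytes = 1,048,576 bytes
66,320 / 1,048,576 = 0.063 MiB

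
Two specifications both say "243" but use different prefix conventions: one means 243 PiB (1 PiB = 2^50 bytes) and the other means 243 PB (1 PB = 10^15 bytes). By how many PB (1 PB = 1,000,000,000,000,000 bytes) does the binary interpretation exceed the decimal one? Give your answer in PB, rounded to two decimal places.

243 PiB = 243 × 1,125,899,906,842,624 = 273,593,677,362,757,632 bytes
243 PB = 243 × 1,000,000,000,000,000 = 243,000,000,000,000,000 bytes
difference = 30,593,677,362,757,632 bytes
30,593,677,362,757,632 / 1,000,000,000,000,000 = 30.59 PB

30.59 PB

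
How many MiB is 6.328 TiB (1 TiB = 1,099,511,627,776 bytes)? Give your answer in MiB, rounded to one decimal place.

6.328 TiB = 6.328 × 2^40 bytes = 6,957,709,580,566.528 bytes
1 MiB = 1,048,576 bytes
6,957,709,580,566.528 / 1,048,576 = 6,635,388.9 MiB

6,635,388.9 MiB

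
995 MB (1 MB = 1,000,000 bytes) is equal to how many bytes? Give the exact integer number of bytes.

995,000,000 bytes

995 × 1,000,000 = 995,000,000 bytes  (1 MB = 10^6 bytes)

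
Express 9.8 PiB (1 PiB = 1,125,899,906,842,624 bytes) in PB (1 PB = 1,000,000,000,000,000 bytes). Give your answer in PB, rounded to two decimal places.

11.03 PB

9.8 PiB = 9.8 × 2^50 bytes = 11,033,819,087,057,715.2 bytes
1 PB = 10^15 bytes = 1,000,000,000,000,000 bytes
11,033,819,087,057,715.2 / 1,000,000,000,000,000 = 11.03 PB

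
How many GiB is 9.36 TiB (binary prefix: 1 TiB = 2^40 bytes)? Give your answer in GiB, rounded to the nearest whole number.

9.36 TiB = 9.36 × 2^40 bytes = 10,291,428,835,983.36 bytes
1 GiB = 2^30 bytes = 1,073,741,824 bytes
10,291,428,835,983.36 / 1,073,741,824 = 9,585 GiB

9,585 GiB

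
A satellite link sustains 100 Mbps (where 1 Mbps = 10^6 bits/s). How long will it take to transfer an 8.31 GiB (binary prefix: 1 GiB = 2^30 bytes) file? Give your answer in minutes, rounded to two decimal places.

11.90 minutes

8.31 GiB = 8,922,794,557.44 bytes = 71,382,356,459.52 bits
100 Mbps = 100,000,000 bits/s
time = 71,382,356,459.52 / 100,000,000 = 713.824 s
713.824 s / 60 = 11.90 minutes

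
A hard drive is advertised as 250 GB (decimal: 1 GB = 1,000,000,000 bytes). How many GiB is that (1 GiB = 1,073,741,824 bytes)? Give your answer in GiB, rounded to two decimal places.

250 GB = 250 × 10^9 bytes = 250,000,000,000 bytes
1 GiB = 2^30 bytes = 1,073,741,824 bytes
250,000,000,000 / 1,073,741,824 = 232.83 GiB

232.83 GiB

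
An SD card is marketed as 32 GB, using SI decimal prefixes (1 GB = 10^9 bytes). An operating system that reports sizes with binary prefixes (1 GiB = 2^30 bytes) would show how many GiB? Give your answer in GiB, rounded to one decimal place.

32 GB = 32 × 10^9 bytes = 32,000,000,000 bytes
1 GiB = 1,073,741,824 bytes
32,000,000,000 / 1,073,741,824 = 29.8 GiB

29.8 GiB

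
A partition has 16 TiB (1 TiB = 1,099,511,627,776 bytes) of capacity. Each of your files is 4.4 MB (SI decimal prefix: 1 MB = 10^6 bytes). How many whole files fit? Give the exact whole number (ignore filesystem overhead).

3,998,224

Capacity: 16 TiB = 17,592,186,044,416 bytes
Per item: 4.4 MB = 4,400,000 bytes
⌊17,592,186,044,416 / 4,400,000⌋ = 3,998,224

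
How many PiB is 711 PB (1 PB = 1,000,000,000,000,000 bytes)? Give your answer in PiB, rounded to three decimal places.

711 PB = 711 × 10^15 bytes = 711,000,000,000,000,000 bytes
1 PiB = 2^50 bytes = 1,125,899,906,842,624 bytes
711,000,000,000,000,000 / 1,125,899,906,842,624 = 631.495 PiB

631.495 PiB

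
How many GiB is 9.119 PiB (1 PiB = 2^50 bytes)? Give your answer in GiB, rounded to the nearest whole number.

9,561,965 GiB

9.119 PiB = 9.119 × 2^50 bytes = 10,267,081,250,497,888.256 bytes
1 GiB = 1,073,741,824 bytes
10,267,081,250,497,888.256 / 1,073,741,824 = 9,561,965 GiB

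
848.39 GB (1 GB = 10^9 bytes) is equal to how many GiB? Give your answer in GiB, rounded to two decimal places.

790.12 GiB

848.39 GB = 848.39 × 10^9 bytes = 848,390,000,000 bytes
1 GiB = 2^30 bytes = 1,073,741,824 bytes
848,390,000,000 / 1,073,741,824 = 790.12 GiB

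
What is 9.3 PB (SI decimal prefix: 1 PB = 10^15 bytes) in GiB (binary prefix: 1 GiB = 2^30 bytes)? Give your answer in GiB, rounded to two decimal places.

8,661,299.94 GiB

9.3 PB × 1,000,000,000,000,000 bytes/PB = 9,300,000,000,000,000 bytes
1 GiB = 2^30 bytes = 1,073,741,824 bytes
9,300,000,000,000,000 / 1,073,741,824 = 8,661,299.94 GiB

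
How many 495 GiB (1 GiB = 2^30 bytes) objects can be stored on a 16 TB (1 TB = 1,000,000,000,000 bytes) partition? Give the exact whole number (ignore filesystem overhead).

Capacity: 16 TB = 16,000,000,000,000 bytes
Per item: 495 GiB = 531,502,202,880 bytes
⌊16,000,000,000,000 / 531,502,202,880⌋ = 30

30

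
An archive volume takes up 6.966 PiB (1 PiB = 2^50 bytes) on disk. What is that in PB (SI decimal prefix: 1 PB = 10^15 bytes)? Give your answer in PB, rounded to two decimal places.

7.84 PB

6.966 PiB × 1,125,899,906,842,624 bytes/PiB = 7,843,018,751,065,718.784 bytes
1 PB = 10^15 bytes = 1,000,000,000,000,000 bytes
7,843,018,751,065,718.784 / 1,000,000,000,000,000 = 7.84 PB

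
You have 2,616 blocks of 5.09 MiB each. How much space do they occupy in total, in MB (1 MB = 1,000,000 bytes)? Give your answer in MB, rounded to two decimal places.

Total = 2,616 × 5.09 MiB = 13315.44 MiB
= 13315.44 × 1,048,576 bytes = 13,962,250,813.44 bytes
1 MB = 1,000,000 bytes
13,962,250,813.44 / 1,000,000 = 13,962.25 MB

13,962.25 MB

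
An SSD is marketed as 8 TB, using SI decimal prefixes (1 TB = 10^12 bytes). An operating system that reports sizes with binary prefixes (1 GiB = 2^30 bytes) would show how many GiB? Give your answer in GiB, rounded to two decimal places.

8 TB × 1,000,000,000,000 bytes/TB = 8,000,000,000,000 bytes
1 GiB = 1,073,741,824 bytes
8,000,000,000,000 / 1,073,741,824 = 7,450.58 GiB

7,450.58 GiB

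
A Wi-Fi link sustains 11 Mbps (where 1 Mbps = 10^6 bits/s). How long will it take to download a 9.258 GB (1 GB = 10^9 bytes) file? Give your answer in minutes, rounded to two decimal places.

9.258 GB = 9,258,000,000 bytes = 74,064,000,000 bits
11 Mbps = 11,000,000 bits/s
time = 74,064,000,000 / 11,000,000 = 6,733.091 s
6,733.091 s / 60 = 112.22 minutes

112.22 minutes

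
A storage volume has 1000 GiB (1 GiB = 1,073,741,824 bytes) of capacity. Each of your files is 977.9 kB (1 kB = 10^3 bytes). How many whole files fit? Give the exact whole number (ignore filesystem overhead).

Capacity: 1000 GiB = 1,073,741,824,000 bytes
Per item: 977.9 kB = 977,900 bytes
⌊1,073,741,824,000 / 977,900⌋ = 1,098,007

1,098,007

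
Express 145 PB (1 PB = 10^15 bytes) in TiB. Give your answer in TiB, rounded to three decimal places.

131,876.732 TiB

145 PB × 1,000,000,000,000,000 bytes/PB = 145,000,000,000,000,000 bytes
1 TiB = 1,099,511,627,776 bytes
145,000,000,000,000,000 / 1,099,511,627,776 = 131,876.732 TiB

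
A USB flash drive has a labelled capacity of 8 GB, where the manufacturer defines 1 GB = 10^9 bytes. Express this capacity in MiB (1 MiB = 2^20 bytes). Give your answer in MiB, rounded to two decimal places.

8 GB = 8 × 10^9 bytes = 8,000,000,000 bytes
1 MiB = 2^20 bytes = 1,048,576 bytes
8,000,000,000 / 1,048,576 = 7,629.39 MiB

7,629.39 MiB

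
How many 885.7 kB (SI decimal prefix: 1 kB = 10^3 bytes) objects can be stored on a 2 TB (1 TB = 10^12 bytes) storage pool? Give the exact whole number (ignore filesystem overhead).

Capacity: 2 TB = 2,000,000,000,000 bytes
Per item: 885.7 kB = 885,700 bytes
⌊2,000,000,000,000 / 885,700⌋ = 2,258,100

2,258,100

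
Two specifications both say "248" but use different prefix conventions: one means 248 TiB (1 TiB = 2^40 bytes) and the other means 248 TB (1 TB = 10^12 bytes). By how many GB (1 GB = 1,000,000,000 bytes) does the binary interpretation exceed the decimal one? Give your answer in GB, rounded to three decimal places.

248 TiB = 248 × 1,099,511,627,776 = 272,678,883,688,448 bytes
248 TB = 248 × 1,000,000,000,000 = 248,000,000,000,000 bytes
difference = 24,678,883,688,448 bytes
24,678,883,688,448 / 1,000,000,000 = 24,678.884 GB

24,678.884 GB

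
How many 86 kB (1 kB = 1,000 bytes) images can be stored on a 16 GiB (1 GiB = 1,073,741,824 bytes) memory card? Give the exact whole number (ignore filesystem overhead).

199,765

Capacity: 16 GiB = 17,179,869,184 bytes
Per item: 86 kB = 86,000 bytes
⌊17,179,869,184 / 86,000⌋ = 199,765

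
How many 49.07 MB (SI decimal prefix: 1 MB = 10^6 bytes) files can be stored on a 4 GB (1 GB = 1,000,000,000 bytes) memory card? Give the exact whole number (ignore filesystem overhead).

Capacity: 4 GB = 4,000,000,000 bytes
Per item: 49.07 MB = 49,070,000 bytes
⌊4,000,000,000 / 49,070,000⌋ = 81

81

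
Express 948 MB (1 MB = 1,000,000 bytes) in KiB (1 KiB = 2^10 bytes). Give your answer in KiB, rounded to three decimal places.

948 MB × 1,000,000 bytes/MB = 948,000,000 bytes
1 KiB = 1,024 bytes
948,000,000 / 1,024 = 925,781.250 KiB

925,781.250 KiB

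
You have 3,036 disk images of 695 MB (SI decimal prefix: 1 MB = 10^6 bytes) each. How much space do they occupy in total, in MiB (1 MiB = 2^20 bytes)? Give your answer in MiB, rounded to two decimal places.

Total = 3,036 × 695 MB = 2,110,020 MB
= 2,110,020 × 1,000,000 bytes = 2,110,020,000,000 bytes
1 MiB = 1,048,576 bytes
2,110,020,000,000 / 1,048,576 = 2,012,271.88 MiB

2,012,271.88 MiB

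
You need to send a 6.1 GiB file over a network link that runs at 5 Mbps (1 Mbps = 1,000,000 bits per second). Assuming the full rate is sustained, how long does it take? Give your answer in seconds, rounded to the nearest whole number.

10,480 seconds

6.1 GiB = 6,549,825,126.4 bytes = 52,398,601,011.2 bits
5 Mbps = 5,000,000 bits/s
time = 52,398,601,011.2 / 5,000,000 = 10,480 s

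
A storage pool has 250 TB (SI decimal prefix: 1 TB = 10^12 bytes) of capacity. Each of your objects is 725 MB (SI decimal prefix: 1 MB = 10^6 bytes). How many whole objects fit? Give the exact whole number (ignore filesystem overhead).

344,827

Capacity: 250 TB = 250,000,000,000,000 bytes
Per item: 725 MB = 725,000,000 bytes
⌊250,000,000,000,000 / 725,000,000⌋ = 344,827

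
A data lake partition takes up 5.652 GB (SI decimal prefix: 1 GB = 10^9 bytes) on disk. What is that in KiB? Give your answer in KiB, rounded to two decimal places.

5.652 GB = 5.652 × 10^9 bytes = 5,652,000,000 bytes
1 KiB = 2^10 bytes = 1,024 bytes
5,652,000,000 / 1,024 = 5,519,531.25 KiB

5,519,531.25 KiB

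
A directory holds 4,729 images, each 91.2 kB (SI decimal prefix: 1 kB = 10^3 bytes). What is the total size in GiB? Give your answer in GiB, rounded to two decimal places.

0.40 GiB

Total = 4,729 × 91.2 kB = 431284.8 kB
= 431284.8 × 1,000 bytes = 431,284,800 bytes
1 GiB = 1,073,741,824 bytes
431,284,800 / 1,073,741,824 = 0.40 GiB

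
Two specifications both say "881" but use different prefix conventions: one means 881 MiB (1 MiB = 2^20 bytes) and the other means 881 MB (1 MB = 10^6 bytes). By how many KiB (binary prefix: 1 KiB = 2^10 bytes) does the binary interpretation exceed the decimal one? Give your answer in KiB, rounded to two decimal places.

41,792.44 KiB

881 MiB = 881 × 1,048,576 = 923,795,456 bytes
881 MB = 881 × 1,000,000 = 881,000,000 bytes
difference = 42,795,456 bytes
42,795,456 / 1,024 = 41,792.44 KiB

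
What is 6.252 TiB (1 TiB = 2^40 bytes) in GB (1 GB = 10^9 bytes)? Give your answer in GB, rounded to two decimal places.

6,874.15 GB

6.252 TiB × 1,099,511,627,776 bytes/TiB = 6,874,146,696,855.552 bytes
1 GB = 1,000,000,000 bytes
6,874,146,696,855.552 / 1,000,000,000 = 6,874.15 GB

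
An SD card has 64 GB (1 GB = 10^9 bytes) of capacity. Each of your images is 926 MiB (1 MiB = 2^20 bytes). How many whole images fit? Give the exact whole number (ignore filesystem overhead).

65

Capacity: 64 GB = 64,000,000,000 bytes
Per item: 926 MiB = 970,981,376 bytes
⌊64,000,000,000 / 970,981,376⌋ = 65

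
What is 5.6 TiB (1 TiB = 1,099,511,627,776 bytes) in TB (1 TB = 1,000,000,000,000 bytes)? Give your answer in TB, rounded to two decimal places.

6.16 TB

5.6 TiB = 5.6 × 2^40 bytes = 6,157,265,115,545.6 bytes
1 TB = 1,000,000,000,000 bytes
6,157,265,115,545.6 / 1,000,000,000,000 = 6.16 TB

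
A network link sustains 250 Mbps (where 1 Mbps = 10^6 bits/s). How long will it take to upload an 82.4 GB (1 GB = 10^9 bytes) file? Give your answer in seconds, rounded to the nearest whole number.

82.4 GB = 82,400,000,000 bytes = 659,200,000,000 bits
250 Mbps = 250,000,000 bits/s
time = 659,200,000,000 / 250,000,000 = 2,637 s

2,637 seconds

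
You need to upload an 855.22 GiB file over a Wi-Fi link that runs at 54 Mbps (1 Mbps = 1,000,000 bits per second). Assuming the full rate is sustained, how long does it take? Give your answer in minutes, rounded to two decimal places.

855.22 GiB = 918,285,482,721.28 bytes = 7,346,283,861,770.24 bits
54 Mbps = 54,000,000 bits/s
time = 7,346,283,861,770.24 / 54,000,000 = 136,042.294 s
136,042.294 s / 60 = 2,267.37 minutes

2,267.37 minutes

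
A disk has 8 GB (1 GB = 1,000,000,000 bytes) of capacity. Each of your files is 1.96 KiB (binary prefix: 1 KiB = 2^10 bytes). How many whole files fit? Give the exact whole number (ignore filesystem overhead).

3,985,969

Capacity: 8 GB = 8,000,000,000 bytes
Per item: 1.96 KiB = 2,007.04 bytes
⌊8,000,000,000 / 2,007.04⌋ = 3,985,969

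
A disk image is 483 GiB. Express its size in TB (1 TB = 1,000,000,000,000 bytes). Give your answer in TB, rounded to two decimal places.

0.52 TB

483 GiB = 483 × 2^30 bytes = 518,617,300,992 bytes
1 TB = 10^12 bytes = 1,000,000,000,000 bytes
518,617,300,992 / 1,000,000,000,000 = 0.52 TB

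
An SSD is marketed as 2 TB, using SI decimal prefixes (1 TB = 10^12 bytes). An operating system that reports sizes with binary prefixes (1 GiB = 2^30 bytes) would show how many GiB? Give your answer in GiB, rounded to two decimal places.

2 TB × 1,000,000,000,000 bytes/TB = 2,000,000,000,000 bytes
1 GiB = 2^30 bytes = 1,073,741,824 bytes
2,000,000,000,000 / 1,073,741,824 = 1,862.65 GiB

1,862.65 GiB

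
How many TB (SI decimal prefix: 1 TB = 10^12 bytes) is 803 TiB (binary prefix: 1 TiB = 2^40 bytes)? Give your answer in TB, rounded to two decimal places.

882.91 TB

803 TiB = 803 × 2^40 bytes = 882,907,837,104,128 bytes
1 TB = 1,000,000,000,000 bytes
882,907,837,104,128 / 1,000,000,000,000 = 882.91 TB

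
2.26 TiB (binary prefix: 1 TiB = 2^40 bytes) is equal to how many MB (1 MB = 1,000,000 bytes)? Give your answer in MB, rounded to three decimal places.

2.26 TiB = 2.26 × 2^40 bytes = 2,484,896,278,773.76 bytes
1 MB = 1,000,000 bytes
2,484,896,278,773.76 / 1,000,000 = 2,484,896.279 MB

2,484,896.279 MB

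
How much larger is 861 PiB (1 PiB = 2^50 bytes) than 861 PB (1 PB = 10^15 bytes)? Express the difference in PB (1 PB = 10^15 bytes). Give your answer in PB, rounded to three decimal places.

108.400 PB

861 PiB = 861 × 1,125,899,906,842,624 = 969,399,819,791,499,264 bytes
861 PB = 861 × 1,000,000,000,000,000 = 861,000,000,000,000,000 bytes
difference = 108,399,819,791,499,264 bytes
108,399,819,791,499,264 / 1,000,000,000,000,000 = 108.400 PB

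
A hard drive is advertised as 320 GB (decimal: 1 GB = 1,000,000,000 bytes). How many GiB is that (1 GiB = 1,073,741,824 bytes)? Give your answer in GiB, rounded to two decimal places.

320 GB = 320 × 10^9 bytes = 320,000,000,000 bytes
1 GiB = 2^30 bytes = 1,073,741,824 bytes
320,000,000,000 / 1,073,741,824 = 298.02 GiB

298.02 GiB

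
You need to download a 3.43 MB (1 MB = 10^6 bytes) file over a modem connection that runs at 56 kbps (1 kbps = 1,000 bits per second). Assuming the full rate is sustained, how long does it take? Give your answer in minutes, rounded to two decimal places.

8.17 minutes

3.43 MB = 3,430,000 bytes = 27,440,000 bits
56 kbps = 56,000 bits/s
time = 27,440,000 / 56,000 = 490.000 s
490.000 s / 60 = 8.17 minutes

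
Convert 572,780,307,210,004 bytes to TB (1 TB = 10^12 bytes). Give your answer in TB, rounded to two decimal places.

572,780,307,210,004 bytes given.
1 TB = 10^12 bytes = 1,000,000,000,000 bytes
572,780,307,210,004 / 1,000,000,000,000 = 572.78 TB

572.78 TB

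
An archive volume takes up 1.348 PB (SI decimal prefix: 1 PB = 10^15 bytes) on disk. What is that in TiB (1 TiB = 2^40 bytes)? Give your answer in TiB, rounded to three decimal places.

1,225.999 TiB

1.348 PB × 1,000,000,000,000,000 bytes/PB = 1,348,000,000,000,000 bytes
1 TiB = 1,099,511,627,776 bytes
1,348,000,000,000,000 / 1,099,511,627,776 = 1,225.999 TiB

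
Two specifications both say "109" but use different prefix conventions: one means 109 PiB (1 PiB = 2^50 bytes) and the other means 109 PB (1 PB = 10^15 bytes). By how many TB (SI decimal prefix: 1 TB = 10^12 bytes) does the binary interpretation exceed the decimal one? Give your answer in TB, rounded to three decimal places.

13,723.090 TB

109 PiB = 109 × 1,125,899,906,842,624 = 122,723,089,845,846,016 bytes
109 PB = 109 × 1,000,000,000,000,000 = 109,000,000,000,000,000 bytes
difference = 13,723,089,845,846,016 bytes
13,723,089,845,846,016 / 1,000,000,000,000 = 13,723.090 TB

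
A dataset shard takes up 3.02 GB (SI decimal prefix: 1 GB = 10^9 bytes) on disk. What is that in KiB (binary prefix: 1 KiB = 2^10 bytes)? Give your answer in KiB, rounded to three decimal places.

2,949,218.750 KiB

3.02 GB = 3.02 × 10^9 bytes = 3,020,000,000 bytes
1 KiB = 2^10 bytes = 1,024 bytes
3,020,000,000 / 1,024 = 2,949,218.750 KiB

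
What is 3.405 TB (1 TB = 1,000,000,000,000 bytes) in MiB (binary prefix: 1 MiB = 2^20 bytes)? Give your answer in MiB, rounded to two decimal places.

3.405 TB = 3.405 × 10^12 bytes = 3,405,000,000,000 bytes
1 MiB = 2^20 bytes = 1,048,576 bytes
3,405,000,000,000 / 1,048,576 = 3,247,261.05 MiB

3,247,261.05 MiB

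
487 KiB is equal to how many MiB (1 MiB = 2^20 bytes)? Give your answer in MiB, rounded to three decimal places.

0.476 MiB

487 KiB = 487 × 2^10 bytes = 498,688 bytes
1 MiB = 1,048,576 bytes
498,688 / 1,048,576 = 0.476 MiB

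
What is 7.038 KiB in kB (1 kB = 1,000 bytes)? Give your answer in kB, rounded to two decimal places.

7.038 KiB = 7.038 × 2^10 bytes = 7,206.912 bytes
1 kB = 1,000 bytes
7,206.912 / 1,000 = 7.21 kB

7.21 kB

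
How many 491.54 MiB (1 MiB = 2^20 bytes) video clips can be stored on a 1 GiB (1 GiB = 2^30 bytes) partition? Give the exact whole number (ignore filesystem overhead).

Capacity: 1 GiB = 1,073,741,824 bytes
Per item: 491.54 MiB = 515,417,047.04 bytes
⌊1,073,741,824 / 515,417,047.04⌋ = 2

2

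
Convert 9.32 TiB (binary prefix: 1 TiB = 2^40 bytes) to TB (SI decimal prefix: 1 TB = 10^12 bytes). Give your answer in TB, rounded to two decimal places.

10.25 TB

9.32 TiB = 9.32 × 2^40 bytes = 10,247,448,370,872.32 bytes
1 TB = 10^12 bytes = 1,000,000,000,000 bytes
10,247,448,370,872.32 / 1,000,000,000,000 = 10.25 TB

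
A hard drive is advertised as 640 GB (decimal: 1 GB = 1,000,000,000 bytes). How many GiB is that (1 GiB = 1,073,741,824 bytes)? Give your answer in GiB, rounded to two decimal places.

640 GB = 640 × 10^9 bytes = 640,000,000,000 bytes
1 GiB = 2^30 bytes = 1,073,741,824 bytes
640,000,000,000 / 1,073,741,824 = 596.05 GiB

596.05 GiB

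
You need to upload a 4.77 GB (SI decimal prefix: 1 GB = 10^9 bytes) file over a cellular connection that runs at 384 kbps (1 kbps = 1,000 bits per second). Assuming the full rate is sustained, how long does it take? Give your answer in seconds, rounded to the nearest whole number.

4.77 GB = 4,770,000,000 bytes = 38,160,000,000 bits
384 kbps = 384,000 bits/s
time = 38,160,000,000 / 384,000 = 99,375 s

99,375 seconds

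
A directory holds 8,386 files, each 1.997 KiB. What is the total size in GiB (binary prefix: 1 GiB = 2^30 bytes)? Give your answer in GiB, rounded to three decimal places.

0.016 GiB

Total = 8,386 × 1.997 KiB = 16746.842 KiB
= 16746.842 × 1,024 bytes = 17,148,766.208 bytes
1 GiB = 1,073,741,824 bytes
17,148,766.208 / 1,073,741,824 = 0.016 GiB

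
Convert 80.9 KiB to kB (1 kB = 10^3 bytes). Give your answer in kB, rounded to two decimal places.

80.9 KiB × 1,024 bytes/KiB = 82,841.6 bytes
1 kB = 1,000 bytes
82,841.6 / 1,000 = 82.84 kB

82.84 kB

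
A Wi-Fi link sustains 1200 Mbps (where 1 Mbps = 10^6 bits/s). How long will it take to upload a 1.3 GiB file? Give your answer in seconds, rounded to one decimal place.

9.3 seconds

1.3 GiB = 1,395,864,371.2 bytes = 11,166,914,969.6 bits
1200 Mbps = 1,200,000,000 bits/s
time = 11,166,914,969.6 / 1,200,000,000 = 9.3 s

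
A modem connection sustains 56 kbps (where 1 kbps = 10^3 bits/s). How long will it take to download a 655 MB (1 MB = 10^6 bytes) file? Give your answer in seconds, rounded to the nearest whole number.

93,571 seconds

655 MB = 655,000,000 bytes = 5,240,000,000 bits
56 kbps = 56,000 bits/s
time = 5,240,000,000 / 56,000 = 93,571 s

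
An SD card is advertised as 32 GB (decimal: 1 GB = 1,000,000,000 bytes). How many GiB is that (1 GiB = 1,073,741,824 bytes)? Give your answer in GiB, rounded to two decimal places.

32 GB = 32 × 10^9 bytes = 32,000,000,000 bytes
1 GiB = 1,073,741,824 bytes
32,000,000,000 / 1,073,741,824 = 29.80 GiB

29.80 GiB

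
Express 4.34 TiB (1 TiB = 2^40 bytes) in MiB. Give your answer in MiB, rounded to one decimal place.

4,550,819.8 MiB

4.34 TiB × 1,099,511,627,776 bytes/TiB = 4,771,880,464,547.84 bytes
1 MiB = 2^20 bytes = 1,048,576 bytes
4,771,880,464,547.84 / 1,048,576 = 4,550,819.8 MiB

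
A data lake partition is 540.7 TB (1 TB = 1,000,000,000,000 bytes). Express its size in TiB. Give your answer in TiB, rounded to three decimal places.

540.7 TB = 540.7 × 10^12 bytes = 540,700,000,000,000 bytes
1 TiB = 2^40 bytes = 1,099,511,627,776 bytes
540,700,000,000,000 / 1,099,511,627,776 = 491.764 TiB

491.764 TiB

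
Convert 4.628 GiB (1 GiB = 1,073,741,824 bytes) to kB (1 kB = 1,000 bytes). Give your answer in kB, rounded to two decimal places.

4,969,277.16 kB

4.628 GiB × 1,073,741,824 bytes/GiB = 4,969,277,161.472 bytes
1 kB = 1,000 bytes
4,969,277,161.472 / 1,000 = 4,969,277.16 kB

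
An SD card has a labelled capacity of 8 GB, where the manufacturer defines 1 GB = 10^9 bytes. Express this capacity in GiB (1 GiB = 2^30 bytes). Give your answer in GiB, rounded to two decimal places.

7.45 GiB

8 GB = 8 × 10^9 bytes = 8,000,000,000 bytes
1 GiB = 1,073,741,824 bytes
8,000,000,000 / 1,073,741,824 = 7.45 GiB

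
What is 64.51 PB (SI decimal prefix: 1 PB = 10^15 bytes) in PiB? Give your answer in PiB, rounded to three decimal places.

57.296 PiB

64.51 PB = 64.51 × 10^15 bytes = 64,510,000,000,000,000 bytes
1 PiB = 1,125,899,906,842,624 bytes
64,510,000,000,000,000 / 1,125,899,906,842,624 = 57.296 PiB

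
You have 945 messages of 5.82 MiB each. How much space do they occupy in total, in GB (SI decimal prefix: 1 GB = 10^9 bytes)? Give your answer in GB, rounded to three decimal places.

Total = 945 × 5.82 MiB = 5499.9 MiB
= 5499.9 × 1,048,576 bytes = 5,767,063,142.4 bytes
1 GB = 1,000,000,000 bytes
5,767,063,142.4 / 1,000,000,000 = 5.767 GB

5.767 GB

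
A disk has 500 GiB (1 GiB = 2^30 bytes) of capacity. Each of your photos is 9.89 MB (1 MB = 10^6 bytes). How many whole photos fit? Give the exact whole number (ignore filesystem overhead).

54,284

Capacity: 500 GiB = 536,870,912,000 bytes
Per item: 9.89 MB = 9,890,000 bytes
⌊536,870,912,000 / 9,890,000⌋ = 54,284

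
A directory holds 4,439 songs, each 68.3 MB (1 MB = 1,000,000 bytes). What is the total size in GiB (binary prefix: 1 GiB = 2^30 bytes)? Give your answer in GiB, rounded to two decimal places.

Total = 4,439 × 68.3 MB = 303183.7 MB
= 303183.7 × 1,000,000 bytes = 303,183,700,000 bytes
1 GiB = 1,073,741,824 bytes
303,183,700,000 / 1,073,741,824 = 282.36 GiB

282.36 GiB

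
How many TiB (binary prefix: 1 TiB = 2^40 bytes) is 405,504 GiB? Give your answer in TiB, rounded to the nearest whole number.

405,504 GiB = 405,504 × 2^30 bytes = 435,406,604,599,296 bytes
1 TiB = 2^40 bytes = 1,099,511,627,776 bytes
435,406,604,599,296 / 1,099,511,627,776 = 396 TiB

396 TiB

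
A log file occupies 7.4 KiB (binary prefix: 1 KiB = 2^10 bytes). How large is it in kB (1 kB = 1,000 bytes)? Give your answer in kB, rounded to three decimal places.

7.4 KiB = 7.4 × 2^10 bytes = 7,577.6 bytes
1 kB = 10^3 bytes = 1,000 bytes
7,577.6 / 1,000 = 7.578 kB

7.578 kB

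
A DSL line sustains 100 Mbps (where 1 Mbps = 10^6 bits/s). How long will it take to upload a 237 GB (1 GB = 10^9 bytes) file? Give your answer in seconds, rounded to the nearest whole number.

237 GB = 237,000,000,000 bytes = 1,896,000,000,000 bits
100 Mbps = 100,000,000 bits/s
time = 1,896,000,000,000 / 100,000,000 = 18,960 s

18,960 seconds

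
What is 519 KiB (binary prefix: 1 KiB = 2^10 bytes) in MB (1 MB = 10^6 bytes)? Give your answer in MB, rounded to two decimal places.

519 KiB × 1,024 bytes/KiB = 531,456 bytes
1 MB = 10^6 bytes = 1,000,000 bytes
531,456 / 1,000,000 = 0.53 MB

0.53 MB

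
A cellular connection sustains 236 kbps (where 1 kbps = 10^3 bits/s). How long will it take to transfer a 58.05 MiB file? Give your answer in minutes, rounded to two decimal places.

58.05 MiB = 60,869,836.8 bytes = 486,958,694.4 bits
236 kbps = 236,000 bits/s
time = 486,958,694.4 / 236,000 = 2,063.384 s
2,063.384 s / 60 = 34.39 minutes

34.39 minutes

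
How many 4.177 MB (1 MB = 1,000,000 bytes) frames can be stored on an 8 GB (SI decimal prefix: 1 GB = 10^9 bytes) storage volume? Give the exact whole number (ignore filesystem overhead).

1,915

Capacity: 8 GB = 8,000,000,000 bytes
Per item: 4.177 MB = 4,177,000 bytes
⌊8,000,000,000 / 4,177,000⌋ = 1,915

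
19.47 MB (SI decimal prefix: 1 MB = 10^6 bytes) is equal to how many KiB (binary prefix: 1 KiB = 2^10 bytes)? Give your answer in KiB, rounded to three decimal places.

19,013.672 KiB

19.47 MB × 1,000,000 bytes/MB = 19,470,000 bytes
1 KiB = 2^10 bytes = 1,024 bytes
19,470,000 / 1,024 = 19,013.672 KiB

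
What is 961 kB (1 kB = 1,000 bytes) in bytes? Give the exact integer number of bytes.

961,000 bytes

961 × 1,000 = 961,000 bytes  (1 kB = 10^3 bytes)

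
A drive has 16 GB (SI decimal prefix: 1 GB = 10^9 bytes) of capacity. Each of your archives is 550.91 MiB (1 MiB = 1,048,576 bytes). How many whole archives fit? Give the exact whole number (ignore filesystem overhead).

27

Capacity: 16 GB = 16,000,000,000 bytes
Per item: 550.91 MiB = 577,671,004.16 bytes
⌊16,000,000,000 / 577,671,004.16⌋ = 27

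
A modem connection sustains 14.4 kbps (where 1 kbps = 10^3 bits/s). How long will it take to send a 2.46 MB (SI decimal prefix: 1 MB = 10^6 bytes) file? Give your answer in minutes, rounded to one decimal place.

22.8 minutes

2.46 MB = 2,460,000 bytes = 19,680,000 bits
14.4 kbps = 14,400 bits/s
time = 19,680,000 / 14,400 = 1,366.67 s
1,366.67 s / 60 = 22.8 minutes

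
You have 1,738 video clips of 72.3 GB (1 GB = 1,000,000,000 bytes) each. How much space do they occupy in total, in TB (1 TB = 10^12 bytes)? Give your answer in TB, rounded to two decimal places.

125.66 TB

Total = 1,738 × 72.3 GB = 125657.4 GB
= 125657.4 × 1,000,000,000 bytes = 125,657,400,000,000 bytes
1 TB = 1,000,000,000,000 bytes
125,657,400,000,000 / 1,000,000,000,000 = 125.66 TB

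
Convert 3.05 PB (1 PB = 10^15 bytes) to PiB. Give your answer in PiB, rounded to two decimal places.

2.71 PiB

3.05 PB = 3.05 × 10^15 bytes = 3,050,000,000,000,000 bytes
1 PiB = 2^50 bytes = 1,125,899,906,842,624 bytes
3,050,000,000,000,000 / 1,125,899,906,842,624 = 2.71 PiB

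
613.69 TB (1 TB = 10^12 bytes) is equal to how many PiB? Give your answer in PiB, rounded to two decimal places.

613.69 TB = 613.69 × 10^12 bytes = 613,690,000,000,000 bytes
1 PiB = 1,125,899,906,842,624 bytes
613,690,000,000,000 / 1,125,899,906,842,624 = 0.55 PiB

0.55 PiB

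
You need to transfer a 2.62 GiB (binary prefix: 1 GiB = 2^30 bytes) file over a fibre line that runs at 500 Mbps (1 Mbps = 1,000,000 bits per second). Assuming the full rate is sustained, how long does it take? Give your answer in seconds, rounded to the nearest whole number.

2.62 GiB = 2,813,203,578.88 bytes = 22,505,628,631.04 bits
500 Mbps = 500,000,000 bits/s
time = 22,505,628,631.04 / 500,000,000 = 45 s

45 seconds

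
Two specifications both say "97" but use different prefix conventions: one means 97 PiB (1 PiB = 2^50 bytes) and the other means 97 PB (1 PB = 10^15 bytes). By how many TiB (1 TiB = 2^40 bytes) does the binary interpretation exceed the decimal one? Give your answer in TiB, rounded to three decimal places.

97 PiB = 97 × 1,125,899,906,842,624 = 109,212,290,963,734,528 bytes
97 PB = 97 × 1,000,000,000,000,000 = 97,000,000,000,000,000 bytes
difference = 12,212,290,963,734,528 bytes
12,212,290,963,734,528 / 1,099,511,627,776 = 11,107.014 TiB

11,107.014 TiB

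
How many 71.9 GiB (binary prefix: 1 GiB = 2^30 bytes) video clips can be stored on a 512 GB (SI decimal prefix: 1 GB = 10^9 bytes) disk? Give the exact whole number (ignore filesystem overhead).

Capacity: 512 GB = 512,000,000,000 bytes
Per item: 71.9 GiB = 77,202,037,145.6 bytes
⌊512,000,000,000 / 77,202,037,145.6⌋ = 6

6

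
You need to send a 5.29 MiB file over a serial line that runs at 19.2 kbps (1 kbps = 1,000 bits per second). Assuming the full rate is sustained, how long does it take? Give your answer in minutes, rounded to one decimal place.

5.29 MiB = 5,546,967.04 bytes = 44,375,736.32 bits
19.2 kbps = 19,200 bits/s
time = 44,375,736.32 / 19,200 = 2,311.24 s
2,311.24 s / 60 = 38.5 minutes

38.5 minutes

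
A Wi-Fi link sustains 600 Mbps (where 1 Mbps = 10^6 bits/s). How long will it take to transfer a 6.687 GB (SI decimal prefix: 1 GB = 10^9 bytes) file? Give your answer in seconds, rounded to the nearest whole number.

6.687 GB = 6,687,000,000 bytes = 53,496,000,000 bits
600 Mbps = 600,000,000 bits/s
time = 53,496,000,000 / 600,000,000 = 89 s

89 seconds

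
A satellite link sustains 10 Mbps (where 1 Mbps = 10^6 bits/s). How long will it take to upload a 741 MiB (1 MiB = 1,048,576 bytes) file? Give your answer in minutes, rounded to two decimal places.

10.36 minutes

741 MiB = 776,994,816 bytes = 6,215,958,528 bits
10 Mbps = 10,000,000 bits/s
time = 6,215,958,528 / 10,000,000 = 621.596 s
621.596 s / 60 = 10.36 minutes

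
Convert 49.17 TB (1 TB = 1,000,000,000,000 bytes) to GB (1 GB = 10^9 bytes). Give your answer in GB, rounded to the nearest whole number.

49,170 GB

49.17 TB = 49.17 × 10^12 bytes = 49,170,000,000,000 bytes
1 GB = 10^9 bytes = 1,000,000,000 bytes
49,170,000,000,000 / 1,000,000,000 = 49,170 GB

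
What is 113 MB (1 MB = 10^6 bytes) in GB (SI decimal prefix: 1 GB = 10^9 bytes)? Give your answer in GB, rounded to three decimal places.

0.113 GB

113 MB = 113 × 10^6 bytes = 113,000,000 bytes
1 GB = 1,000,000,000 bytes
113,000,000 / 1,000,000,000 = 0.113 GB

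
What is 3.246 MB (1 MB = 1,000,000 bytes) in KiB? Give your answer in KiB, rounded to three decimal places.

3,169.922 KiB

3.246 MB = 3.246 × 10^6 bytes = 3,246,000 bytes
1 KiB = 1,024 bytes
3,246,000 / 1,024 = 3,169.922 KiB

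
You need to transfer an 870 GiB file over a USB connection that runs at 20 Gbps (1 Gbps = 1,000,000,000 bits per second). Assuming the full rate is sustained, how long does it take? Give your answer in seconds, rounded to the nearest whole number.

870 GiB = 934,155,386,880 bytes = 7,473,243,095,040 bits
20 Gbps = 20,000,000,000 bits/s
time = 7,473,243,095,040 / 20,000,000,000 = 374 s

374 seconds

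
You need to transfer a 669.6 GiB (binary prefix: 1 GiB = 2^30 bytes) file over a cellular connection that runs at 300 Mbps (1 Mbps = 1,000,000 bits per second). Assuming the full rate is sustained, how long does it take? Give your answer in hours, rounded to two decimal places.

669.6 GiB = 718,977,525,350.4 bytes = 5,751,820,202,803.2 bits
300 Mbps = 300,000,000 bits/s
time = 5,751,820,202,803.2 / 300,000,000 = 19,172.7340 s
19,172.7340 s / 3600 = 5.33 hours

5.33 hours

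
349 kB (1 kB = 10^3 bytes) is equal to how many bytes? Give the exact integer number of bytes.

349,000 bytes

349 × 1,000 = 349,000 bytes  (1 kB = 10^3 bytes)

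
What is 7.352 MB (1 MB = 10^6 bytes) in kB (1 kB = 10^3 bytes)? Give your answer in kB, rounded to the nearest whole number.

7,352 kB

7.352 MB = 7.352 × 10^6 bytes = 7,352,000 bytes
1 kB = 10^3 bytes = 1,000 bytes
7,352,000 / 1,000 = 7,352 kB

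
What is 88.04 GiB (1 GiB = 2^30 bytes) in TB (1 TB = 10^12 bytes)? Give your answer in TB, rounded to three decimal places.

88.04 GiB = 88.04 × 2^30 bytes = 94,532,230,184.96 bytes
1 TB = 1,000,000,000,000 bytes
94,532,230,184.96 / 1,000,000,000,000 = 0.095 TB

0.095 TB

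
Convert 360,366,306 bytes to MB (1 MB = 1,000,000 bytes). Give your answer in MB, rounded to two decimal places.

360.37 MB

360,366,306 bytes given.
1 MB = 1,000,000 bytes
360,366,306 / 1,000,000 = 360.37 MB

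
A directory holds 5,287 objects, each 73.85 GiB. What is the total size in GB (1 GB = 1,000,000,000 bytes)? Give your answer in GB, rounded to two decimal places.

Total = 5,287 × 73.85 GiB = 390444.95 GiB
= 390444.95 × 1,073,741,824 bytes = 419,237,072,784,588.8 bytes
1 GB = 1,000,000,000 bytes
419,237,072,784,588.8 / 1,000,000,000 = 419,237.07 GB

419,237.07 GB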